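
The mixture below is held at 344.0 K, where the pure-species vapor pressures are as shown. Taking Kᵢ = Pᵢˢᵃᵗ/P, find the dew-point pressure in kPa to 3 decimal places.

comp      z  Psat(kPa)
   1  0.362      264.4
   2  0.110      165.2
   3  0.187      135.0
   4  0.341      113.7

At the dew point ψ → 1, so Σzᵢ/Kᵢ = 1 with Kᵢ = Pᵢˢᵃᵗ/P ⇒ 1/P = Σzᵢ/Pᵢˢᵃᵗ.
1/P = 0.362/264.4 + 0.110/165.2 + 0.187/135.0 + 0.341/113.7 = 0.006419 ⇒ P = 155.780 kPa

Pdew = 155.780 kPa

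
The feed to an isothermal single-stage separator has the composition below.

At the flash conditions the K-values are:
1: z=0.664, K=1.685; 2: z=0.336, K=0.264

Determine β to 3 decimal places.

β = 0.412

Rachford–Rice: g(β) = Σ zᵢ(Kᵢ−1)/(1+β(Kᵢ−1)) = 0.
g(0) = ΣzᵢKᵢ − 1 = 0.208 and g(1) = 1 − Σzᵢ/Kᵢ = -0.667, so a root lies in (0, 1).
Newton–Raphson from β = 0.61:
  β = 0.610: g = -0.1280, g' = -0.754 → β = 0.440
  β = 0.440: g = -0.0164, g' = -0.582 → β = 0.412
Converged at β = 0.412.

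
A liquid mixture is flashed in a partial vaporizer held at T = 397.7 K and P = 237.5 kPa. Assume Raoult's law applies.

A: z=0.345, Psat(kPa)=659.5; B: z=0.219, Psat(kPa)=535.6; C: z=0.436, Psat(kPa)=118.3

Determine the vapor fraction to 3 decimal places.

Raoult's law: Kᵢ = Pᵢˢᵃᵗ/P = Pᵢˢᵃᵗ/237.5.
  K_A = 659.5/237.5 = 2.77684, K_B = 535.6/237.5 = 2.25516, K_C = 118.3/237.5 = 0.49811
Let ψ = V/F and solve Σ zᵢ(Kᵢ−1)/(1+ψ(Kᵢ−1)) = 0.
Feasibility: ΣzᵢKᵢ = 1.669, Σzᵢ/Kᵢ = 1.097 — both > 1, two phases present.
Newton iteration, ψ⁰ = 0.5:
  ψ = 0.500: g = 0.2014, g' = -0.631 → ψ = 0.819
  ψ = 0.819: g = 0.0137, g' = -0.581 → ψ = 0.843
  ψ = 0.843: g = -0.0001, g' = -0.586 → ψ = 0.842
Converged at ψ = 0.842.

ψ = 0.842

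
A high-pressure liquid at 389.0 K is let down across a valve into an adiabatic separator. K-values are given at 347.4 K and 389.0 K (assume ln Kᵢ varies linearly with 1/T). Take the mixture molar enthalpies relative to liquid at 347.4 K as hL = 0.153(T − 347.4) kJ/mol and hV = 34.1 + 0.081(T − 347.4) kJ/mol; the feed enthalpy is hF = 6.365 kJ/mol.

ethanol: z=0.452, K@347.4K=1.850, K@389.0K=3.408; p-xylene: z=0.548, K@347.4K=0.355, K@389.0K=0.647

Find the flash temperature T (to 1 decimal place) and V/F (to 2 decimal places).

T = 351.6 K, V/F = 0.17

Adiabatic flash: solve Rachford–Rice at each trial T, then check hF = ψ·hV(T) + (1−ψ)·hL(T).
  T = 347.4 K: K = (1.850, 0.355), RR gives ψ = 0.056, H_out = 1.912 kJ/mol
  T = 389.0 K: K = (3.408, 0.647), RR gives ψ = 1.000, H_out = 37.470 kJ/mol
  T = 368.2 K: K = (2.555, 0.487), RR gives ψ = 0.529, H_out = 20.441 kJ/mol
  T = 357.8 K: K = (2.184, 0.418), RR gives ψ = 0.314, H_out = 12.055 kJ/mol
  T = 352.6 K: K = (2.013, 0.386), RR gives ψ = 0.195, H_out = 7.357 kJ/mol
  T = 350.0 K: K = (1.930, 0.370), RR gives ψ = 0.128, H_out = 4.755 kJ/mol
  T = 351.3 K: K = (1.971, 0.378), RR gives ψ = 0.162, H_out = 6.082 kJ/mol
Linear interpolation between T = 351.3 (H_out = 6.082) and T = 352.6 (H_out = 7.357) on hF = 6.365 gives T ≈ 351.6 K, at which ψ = 0.17.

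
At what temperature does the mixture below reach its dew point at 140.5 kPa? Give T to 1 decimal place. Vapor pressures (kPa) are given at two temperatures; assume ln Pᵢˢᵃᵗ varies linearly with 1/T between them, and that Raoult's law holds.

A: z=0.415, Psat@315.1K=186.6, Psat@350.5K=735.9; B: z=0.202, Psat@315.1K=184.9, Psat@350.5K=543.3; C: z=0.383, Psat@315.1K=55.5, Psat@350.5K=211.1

Dew-point temperature: Σzᵢ·P/Pᵢˢᵃᵗ(T) = 1. Interpolate ln Pᵢˢᵃᵗ = aᵢ + bᵢ/T.
  T = 315.1 K: ΣzᵢP/Pᵢˢᵃᵗ = 1.4355
  T = 350.5 K: ΣzᵢP/Pᵢˢᵃᵗ = 0.3864
  T = 332.8 K: ΣzᵢP/Pᵢˢᵃᵗ = 0.7185
  T = 324.0 K: ΣzᵢP/Pᵢˢᵃᵗ = 1.0038
  T = 328.4 K: ΣzᵢP/Pᵢˢᵃᵗ = 0.8473
  T = 326.2 K: ΣzᵢP/Pᵢˢᵃᵗ = 0.9217
Interpolating between 324.0 K and 326.2 K gives T ≈ 324.1 K.

T = 324.1 K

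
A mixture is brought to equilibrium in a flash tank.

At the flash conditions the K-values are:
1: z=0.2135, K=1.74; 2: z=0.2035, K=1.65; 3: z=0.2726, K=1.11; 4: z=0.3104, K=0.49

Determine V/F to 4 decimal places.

Material balance + equilibrium reduce to Σ zᵢ(Kᵢ−1)/(1+V/F(Kᵢ−1)) = 0.
Check two-phase: ΣzᵢKᵢ = 1.1619 > 1 and Σzᵢ/Kᵢ = 1.1251 > 1, so g(0) = 0.1619 > 0 and g(1) = -0.1251 < 0.
Newton–Raphson from V/F = 0.61:
  V/F = 0.6100: g = 0.00188, g' = -0.2726 → V/F = 0.6169
Converged at V/F = 0.6169.

V/F = 0.6169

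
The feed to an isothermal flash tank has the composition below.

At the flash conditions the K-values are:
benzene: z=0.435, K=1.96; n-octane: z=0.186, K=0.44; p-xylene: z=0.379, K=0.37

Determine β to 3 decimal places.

β = 0.128

Newton iteration, β⁰ = 0.5:
  β = 0.500: g = -0.2111, g' = -0.616 → β = 0.157
  β = 0.157: g = -0.0165, g' = -0.558 → β = 0.128
Converged at β = 0.128.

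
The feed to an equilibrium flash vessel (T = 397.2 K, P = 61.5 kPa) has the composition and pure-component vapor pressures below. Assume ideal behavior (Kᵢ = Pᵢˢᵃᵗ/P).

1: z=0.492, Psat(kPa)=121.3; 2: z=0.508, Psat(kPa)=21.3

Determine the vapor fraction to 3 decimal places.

Raoult's law: Kᵢ = Pᵢˢᵃᵗ/P = Pᵢˢᵃᵗ/61.5.
  K_1 = 121.3/61.5 = 1.97236, K_2 = 21.3/61.5 = 0.34634
Let ψ = V/F and solve Σ zᵢ(Kᵢ−1)/(1+ψ(Kᵢ−1)) = 0.
Feasibility: ΣzᵢKᵢ = 1.146, Σzᵢ/Kᵢ = 1.716 — both > 1, two phases present.
Binary case is linear: z₁(K₁−1)(1+ψ(K₂−1)) + z₂(K₂−1)(1+ψ(K₁−1)) = 0
⇒ ψ = [z₁(K₁−1)+z₂(K₂−1)] / [−(K₁−1)(K₂−1)] = 0.1463/0.6356 = 0.230

ψ = 0.230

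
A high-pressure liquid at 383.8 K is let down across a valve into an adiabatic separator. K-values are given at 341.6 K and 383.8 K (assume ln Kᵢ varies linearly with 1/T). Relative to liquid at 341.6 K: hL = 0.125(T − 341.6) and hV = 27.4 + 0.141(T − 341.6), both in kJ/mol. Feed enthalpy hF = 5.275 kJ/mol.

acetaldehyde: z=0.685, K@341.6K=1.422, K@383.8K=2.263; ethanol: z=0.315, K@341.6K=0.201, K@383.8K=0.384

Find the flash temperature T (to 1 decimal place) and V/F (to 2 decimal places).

Adiabatic flash: solve Rachford–Rice at each trial T, then check hF = ψ·hV(T) + (1−ψ)·hL(T).
  T = 341.6 K: K = (1.422, 0.201), RR gives ψ = 0.111, H_out = 3.038 kJ/mol
  T = 383.8 K: K = (2.263, 0.384), RR gives ψ = 0.863, H_out = 29.493 kJ/mol
  T = 362.7 K: K = (1.818, 0.283), RR gives ψ = 0.571, H_out = 18.463 kJ/mol
  T = 352.1 K: K = (1.613, 0.240), RR gives ψ = 0.387, H_out = 11.979 kJ/mol
  T = 346.9 K: K = (1.517, 0.220), RR gives ψ = 0.269, H_out = 8.046 kJ/mol
  T = 344.2 K: K = (1.468, 0.210), RR gives ψ = 0.194, H_out = 5.658 kJ/mol
  T = 342.9 K: K = (1.445, 0.206), RR gives ψ = 0.154, H_out = 4.393 kJ/mol
Linear interpolation between T = 342.9 (H_out = 4.393) and T = 344.2 (H_out = 5.658) on hF = 5.275 gives T ≈ 343.8 K, at which ψ = 0.18.

T = 343.8 K, V/F = 0.18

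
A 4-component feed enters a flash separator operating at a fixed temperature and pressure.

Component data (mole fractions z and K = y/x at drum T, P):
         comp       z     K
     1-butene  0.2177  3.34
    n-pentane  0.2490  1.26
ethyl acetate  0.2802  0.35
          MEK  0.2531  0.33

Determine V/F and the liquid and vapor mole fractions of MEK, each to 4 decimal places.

Material balance + equilibrium reduce to Σ zᵢ(Kᵢ−1)/(1+V/F(Kᵢ−1)) = 0.
Check two-phase: ΣzᵢKᵢ = 1.2225 > 1 and Σzᵢ/Kᵢ = 1.8303 > 1, so g(0) = 0.2225 > 0 and g(1) = -0.8303 < 0.
Newton iteration, V/F⁰ = 0.5:
  V/F = 0.5000: g = -0.23278, g' = -0.7831 → V/F = 0.2027
  V/F = 0.2027: g = 0.00100, g' = -0.8727 → V/F = 0.2039
Converged at V/F = 0.2039.
Compositions from xᵢ = zᵢ/(1+V/F(Kᵢ−1)), yᵢ = Kᵢxᵢ:
  1-butene: x = 0.1474, y = 0.4923
  n-pentane: x = 0.2365, y = 0.2979
  ethyl acetate: x = 0.3230, y = 0.1131
  MEK: x = 0.2931, y = 0.0967

V/F = 0.2039, x_MEK = 0.2931, y_MEK = 0.0967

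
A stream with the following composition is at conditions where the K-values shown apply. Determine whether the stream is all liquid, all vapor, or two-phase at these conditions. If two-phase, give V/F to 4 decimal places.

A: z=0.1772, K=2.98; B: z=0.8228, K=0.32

ΣzᵢKᵢ = 0.7914; Σzᵢ/Kᵢ = 2.6307.
Since ΣzᵢKᵢ < 1 the mixture is below its bubble point — single liquid phase.

all liquid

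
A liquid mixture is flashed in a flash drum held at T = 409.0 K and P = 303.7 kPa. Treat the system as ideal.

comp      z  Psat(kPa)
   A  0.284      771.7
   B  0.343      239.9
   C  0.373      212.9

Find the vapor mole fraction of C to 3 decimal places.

Raoult's law: Kᵢ = Pᵢˢᵃᵗ/P = Pᵢˢᵃᵗ/303.7.
  K_A = 771.7/303.7 = 2.54099, K_B = 239.9/303.7 = 0.78992, K_C = 212.9/303.7 = 0.70102
Let β = V/F and solve Σ zᵢ(Kᵢ−1)/(1+β(Kᵢ−1)) = 0.
Check two-phase: ΣzᵢKᵢ = 1.254 > 1 and Σzᵢ/Kᵢ = 1.078 > 1, so g(0) = 0.254 > 0 and g(1) = -0.078 < 0.
Iterate (Newton) starting at β = 0.5:
  β = 0.500: g = 0.0356, g' = -0.280 → β = 0.627
  β = 0.627: g = 0.0024, g' = -0.245 → β = 0.637
Converged at β = 0.637.
Compositions from xᵢ = zᵢ/(1+β(Kᵢ−1)), yᵢ = Kᵢxᵢ:
  A: x = 0.143, y = 0.364
  B: x = 0.396, y = 0.313
  C: x = 0.461, y = 0.323

y_C = 0.323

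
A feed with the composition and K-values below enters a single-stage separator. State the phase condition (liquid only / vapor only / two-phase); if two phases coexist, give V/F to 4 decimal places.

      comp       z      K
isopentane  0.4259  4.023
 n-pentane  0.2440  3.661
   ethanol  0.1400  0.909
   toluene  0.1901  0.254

two-phase, V/F = 0.9594

ΣzᵢKᵢ = 2.7822; Σzᵢ/Kᵢ = 1.0750.
Both exceed 1, so a two-phase solution exists.
Iterate (Newton) starting at ψ = 0.32:
  ψ = 0.3200: g = 0.80570, g' = -1.6933 → ψ = 0.7958
  ψ = 0.7958: g = 0.22356, g' = -1.1554 → ψ = 0.9893
  ψ = 0.9893: g = -0.05392, g' = -1.9180 → ψ = 0.9612
  ψ = 0.9612: g = -0.00298, g' = -1.7143 → ψ = 0.9594
Converged at ψ = 0.9594.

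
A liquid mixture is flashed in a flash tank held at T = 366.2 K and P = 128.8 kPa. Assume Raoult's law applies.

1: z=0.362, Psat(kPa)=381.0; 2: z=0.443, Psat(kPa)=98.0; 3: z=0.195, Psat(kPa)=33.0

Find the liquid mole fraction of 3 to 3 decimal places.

x_3 = 0.314

Raoult's law: Kᵢ = Pᵢˢᵃᵗ/P = Pᵢˢᵃᵗ/128.8.
  K_1 = 381.0/128.8 = 2.95807, K_2 = 98.0/128.8 = 0.76087, K_3 = 33.0/128.8 = 0.25621
Let ψ = V/F and solve Σ zᵢ(Kᵢ−1)/(1+ψ(Kᵢ−1)) = 0.
Feasibility: ΣzᵢKᵢ = 1.458, Σzᵢ/Kᵢ = 1.466 — both > 1, two phases present.
Newton–Raphson from ψ = 0.5:
  ψ = 0.500: g = 0.0069, g' = -0.660 → ψ = 0.510
Converged at ψ = 0.510.
Compositions from xᵢ = zᵢ/(1+ψ(Kᵢ−1)), yᵢ = Kᵢxᵢ:
  1: x = 0.181, y = 0.536
  2: x = 0.505, y = 0.384
  3: x = 0.314, y = 0.081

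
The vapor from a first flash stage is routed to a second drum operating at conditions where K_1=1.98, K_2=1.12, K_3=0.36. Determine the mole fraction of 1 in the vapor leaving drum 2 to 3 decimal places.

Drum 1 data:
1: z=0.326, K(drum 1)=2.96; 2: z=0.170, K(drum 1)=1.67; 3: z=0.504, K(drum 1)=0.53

Drum 1:
Newton–Raphson from ψ₁ = 0.5:
  ψ₁ = 0.500: g = 0.0984, g' = -0.553 → ψ₁ = 0.678
  ψ₁ = 0.678: g = 0.0050, g' = -0.507 → ψ₁ = 0.688
Converged at ψ₁ = 0.688.
Drum-1 compositions:
  1: x = 0.139, y = 0.411
  2: x = 0.116, y = 0.194
  3: x = 0.745, y = 0.395
Drum-2 feed = drum-1 vapor: z₂ = (0.4109, 0.1943, 0.3947).
Drum 2:
Rachford–Rice: g(ψ₂) = Σ zᵢ(Kᵢ−1)/(1+ψ₂(Kᵢ−1)) = 0.
Check two-phase: ΣzᵢKᵢ = 1.173 > 1 and Σzᵢ/Kᵢ = 1.478 > 1, so g(0) = 0.173 > 0 and g(1) = -0.478 < 0.
Newton–Raphson from ψ₂ = 0.53:
  ψ₂ = 0.530: g = -0.0954, g' = -0.544 → ψ₂ = 0.355
  ψ₂ = 0.355: g = -0.0056, g' = -0.490 → ψ₂ = 0.343
Converged at ψ₂ = 0.343.
  1: x = 0.307, y = 0.609
  2: x = 0.187, y = 0.209
  3: x = 0.506, y = 0.182

y_1 (drum 2) = 0.609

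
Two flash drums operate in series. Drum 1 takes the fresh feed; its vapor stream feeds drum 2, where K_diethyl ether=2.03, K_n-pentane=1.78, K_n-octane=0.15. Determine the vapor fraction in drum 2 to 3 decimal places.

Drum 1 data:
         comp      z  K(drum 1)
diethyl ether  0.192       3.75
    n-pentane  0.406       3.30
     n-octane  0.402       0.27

V/F (drum 2) = 0.689

Drum 1:
Rachford–Rice: g(ψ₁) = Σ zᵢ(Kᵢ−1)/(1+ψ₁(Kᵢ−1)) = 0.
Feasibility: ΣzᵢKᵢ = 2.168, Σzᵢ/Kᵢ = 1.663 — both > 1, two phases present.
Iterate (Newton) starting at ψ₁ = 0.5:
  ψ₁ = 0.500: g = 0.1945, g' = -1.253 → ψ₁ = 0.655
  ψ₁ = 0.655: g = -0.0016, g' = -1.314 → ψ₁ = 0.654
Converged at ψ₁ = 0.654.
Drum-1 compositions:
  diethyl ether: x = 0.069, y = 0.257
  n-pentane: x = 0.162, y = 0.535
  n-octane: x = 0.769, y = 0.208
Drum-2 feed = drum-1 vapor: z₂ = (0.2573, 0.5350, 0.2077).
Drum 2:
Material balance + equilibrium reduce to Σ zᵢ(Kᵢ−1)/(1+ψ₂(Kᵢ−1)) = 0.
Feasibility: ΣzᵢKᵢ = 1.506, Σzᵢ/Kᵢ = 1.812 — both > 1, two phases present.
Newton–Raphson from ψ₂ = 0.5:
  ψ₂ = 0.500: g = 0.1681, g' = -0.741 → ψ₂ = 0.727
  ψ₂ = 0.727: g = -0.0440, g' = -1.249 → ψ₂ = 0.692
  ψ₂ = 0.692: g = -0.0025, g' = -1.114 → ψ₂ = 0.689
Converged at ψ₂ = 0.689.
  diethyl ether: x = 0.150, y = 0.305
  n-pentane: x = 0.348, y = 0.619
  n-octane: x = 0.502, y = 0.075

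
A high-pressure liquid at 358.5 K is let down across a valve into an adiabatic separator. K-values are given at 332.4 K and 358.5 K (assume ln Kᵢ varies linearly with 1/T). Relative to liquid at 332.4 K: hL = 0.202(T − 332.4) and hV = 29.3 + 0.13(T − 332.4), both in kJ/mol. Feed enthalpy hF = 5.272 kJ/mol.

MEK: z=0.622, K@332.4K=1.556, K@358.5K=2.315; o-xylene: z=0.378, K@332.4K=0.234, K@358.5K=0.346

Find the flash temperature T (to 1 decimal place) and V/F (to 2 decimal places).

Adiabatic flash: solve Rachford–Rice at each trial T, then check hF = ψ·hV(T) + (1−ψ)·hL(T).
  T = 332.4 K: K = (1.556, 0.234), RR gives ψ = 0.132, H_out = 3.872 kJ/mol
  T = 358.5 K: K = (2.315, 0.346), RR gives ψ = 0.664, H_out = 23.469 kJ/mol
  T = 345.4 K: K = (1.911, 0.286), RR gives ψ = 0.457, H_out = 15.578 kJ/mol
  T = 338.9 K: K = (1.728, 0.259), RR gives ψ = 0.320, H_out = 10.551 kJ/mol
  T = 335.6 K: K = (1.639, 0.246), RR gives ψ = 0.234, H_out = 7.443 kJ/mol
  T = 334.0 K: K = (1.597, 0.240), RR gives ψ = 0.186, H_out = 5.740 kJ/mol
Linear interpolation between T = 332.4 (H_out = 3.872) and T = 334.0 (H_out = 5.740) on hF = 5.272 gives T ≈ 333.6 K, at which ψ = 0.17.

T = 333.6 K, V/F = 0.17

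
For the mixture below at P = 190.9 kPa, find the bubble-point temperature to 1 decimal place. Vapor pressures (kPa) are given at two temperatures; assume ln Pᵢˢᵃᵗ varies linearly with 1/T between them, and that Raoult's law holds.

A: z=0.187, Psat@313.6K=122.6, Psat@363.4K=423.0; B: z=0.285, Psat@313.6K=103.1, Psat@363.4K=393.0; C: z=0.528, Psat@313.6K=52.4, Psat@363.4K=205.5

Bubble-point temperature: ΣzᵢPᵢˢᵃᵗ(T) = P. Interpolate ln Pᵢˢᵃᵗ = aᵢ + bᵢ/T.
  T = 313.6 K: ΣzᵢPᵢˢᵃᵗ = 79.98 kPa
  T = 363.4 K: ΣzᵢPᵢˢᵃᵗ = 299.61 kPa
  T = 338.5 K: ΣzᵢPᵢˢᵃᵗ = 162.45 kPa
  T = 350.9 K: ΣzᵢPᵢˢᵃᵗ = 222.73 kPa
  T = 344.7 K: ΣzᵢPᵢˢᵃᵗ = 190.75 kPa
  T = 347.8 K: ΣzᵢPᵢˢᵃᵗ = 206.27 kPa
  T = 346.2 K: ΣzᵢPᵢˢᵃᵗ = 198.14 kPa
Interpolating between 344.7 K and 346.2 K gives T ≈ 344.7 K.

T = 344.7 K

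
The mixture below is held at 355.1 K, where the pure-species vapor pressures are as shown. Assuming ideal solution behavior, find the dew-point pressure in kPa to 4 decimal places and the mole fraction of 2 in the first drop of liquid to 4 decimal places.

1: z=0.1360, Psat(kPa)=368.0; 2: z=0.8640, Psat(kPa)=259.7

At the dew point ψ → 1, so Σzᵢ/Kᵢ = 1 with Kᵢ = Pᵢˢᵃᵗ/P ⇒ 1/P = Σzᵢ/Pᵢˢᵃᵗ.
1/P = 0.1360/368.0 + 0.8640/259.7 = 0.0036965 ⇒ P = 270.5276 kPa
xᵢ = zᵢP/Pᵢˢᵃᵗ ⇒ x_2 = 0.8640·270.5276/259.7 = 0.9000

Pdew = 270.5276 kPa, x_2 = 0.9000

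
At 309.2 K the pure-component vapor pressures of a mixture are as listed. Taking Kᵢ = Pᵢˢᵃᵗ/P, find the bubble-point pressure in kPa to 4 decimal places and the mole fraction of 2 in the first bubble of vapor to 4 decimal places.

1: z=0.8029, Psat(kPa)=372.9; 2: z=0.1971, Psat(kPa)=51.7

Pbub = 309.5915 kPa, y_2 = 0.0329

At the bubble point ψ → 0, so ΣzᵢKᵢ = 1 with Kᵢ = Pᵢˢᵃᵗ/P ⇒ P = ΣzᵢPᵢˢᵃᵗ.
P = 0.8029·372.9 + 0.1971·51.7 = 309.5915 kPa
yᵢ = zᵢPᵢˢᵃᵗ/P ⇒ y_2 = 0.1971·51.7/309.5915 = 0.0329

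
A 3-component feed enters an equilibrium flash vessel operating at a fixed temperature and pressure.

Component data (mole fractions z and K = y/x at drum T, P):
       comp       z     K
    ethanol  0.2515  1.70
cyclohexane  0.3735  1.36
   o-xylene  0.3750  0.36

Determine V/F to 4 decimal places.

V/F = 0.2136

Newton–Raphson from V/F = 0.5:
  V/F = 0.5000: g = -0.10858, g' = -0.4346 → V/F = 0.2501
  V/F = 0.2501: g = -0.01257, g' = -0.3477 → V/F = 0.2140
  V/F = 0.2140: g = -0.00012, g' = -0.3412 → V/F = 0.2136
Converged at V/F = 0.2136.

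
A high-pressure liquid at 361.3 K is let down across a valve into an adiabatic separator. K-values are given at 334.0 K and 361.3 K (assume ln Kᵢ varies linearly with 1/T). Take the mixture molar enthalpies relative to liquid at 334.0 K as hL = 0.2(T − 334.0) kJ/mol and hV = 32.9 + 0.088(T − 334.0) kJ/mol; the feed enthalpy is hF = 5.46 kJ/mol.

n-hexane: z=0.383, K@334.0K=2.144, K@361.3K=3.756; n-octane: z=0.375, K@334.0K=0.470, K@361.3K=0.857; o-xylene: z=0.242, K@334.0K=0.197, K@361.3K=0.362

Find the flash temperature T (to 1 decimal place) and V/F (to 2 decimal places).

T = 337.1 K, V/F = 0.15

Adiabatic flash: solve Rachford–Rice at each trial T, then check hF = ψ·hV(T) + (1−ψ)·hL(T).
  T = 334.0 K: K = (2.144, 0.470, 0.197), RR gives ψ = 0.061, H_out = 2.000 kJ/mol
  T = 361.3 K: K = (3.756, 0.857, 0.362), RR gives ψ = 0.732, H_out = 27.315 kJ/mol
  T = 347.6 K: K = (2.866, 0.641, 0.270), RR gives ψ = 0.404, H_out = 15.385 kJ/mol
  T = 340.8 K: K = (2.486, 0.551, 0.231), RR gives ψ = 0.243, H_out = 9.184 kJ/mol
  T = 337.4 K: K = (2.310, 0.509, 0.214), RR gives ψ = 0.157, H_out = 5.775 kJ/mol
  T = 335.7 K: K = (2.226, 0.489, 0.205), RR gives ψ = 0.110, H_out = 3.943 kJ/mol
Linear interpolation between T = 335.7 (H_out = 3.943) and T = 337.4 (H_out = 5.775) on hF = 5.46 gives T ≈ 337.1 K, at which ψ = 0.15.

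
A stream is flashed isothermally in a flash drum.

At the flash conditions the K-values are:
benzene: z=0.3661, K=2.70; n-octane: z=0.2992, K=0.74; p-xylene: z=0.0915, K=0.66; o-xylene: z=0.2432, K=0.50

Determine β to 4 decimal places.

β = 0.6073

Let β = V/F and solve Σ zᵢ(Kᵢ−1)/(1+β(Kᵢ−1)) = 0.
Check two-phase: ΣzᵢKᵢ = 1.3919 > 1 and Σzᵢ/Kᵢ = 1.1650 > 1, so g(0) = 0.3919 > 0 and g(1) = -0.1650 < 0.
Iterate (Newton) starting at β = 0.49:
  β = 0.4900: g = 0.05200, g' = -0.4634 → β = 0.6022
  β = 0.6022: g = 0.00219, g' = -0.4280 → β = 0.6073
Converged at β = 0.6073.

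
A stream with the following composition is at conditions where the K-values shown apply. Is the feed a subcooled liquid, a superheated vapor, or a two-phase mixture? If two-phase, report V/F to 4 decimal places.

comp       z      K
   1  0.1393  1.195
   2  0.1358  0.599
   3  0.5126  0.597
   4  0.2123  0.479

ΣzᵢKᵢ = 0.6555; Σzᵢ/Kᵢ = 1.6451.
Since ΣzᵢKᵢ < 1 the mixture is below its bubble point — single liquid phase.

subcooled liquid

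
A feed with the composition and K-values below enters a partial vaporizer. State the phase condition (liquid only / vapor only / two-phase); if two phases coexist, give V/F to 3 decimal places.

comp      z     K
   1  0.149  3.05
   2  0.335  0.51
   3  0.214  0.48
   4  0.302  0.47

liquid only

ΣzᵢKᵢ = 0.870; Σzᵢ/Kᵢ = 1.794.
Since ΣzᵢKᵢ < 1 the mixture is below its bubble point — single liquid phase.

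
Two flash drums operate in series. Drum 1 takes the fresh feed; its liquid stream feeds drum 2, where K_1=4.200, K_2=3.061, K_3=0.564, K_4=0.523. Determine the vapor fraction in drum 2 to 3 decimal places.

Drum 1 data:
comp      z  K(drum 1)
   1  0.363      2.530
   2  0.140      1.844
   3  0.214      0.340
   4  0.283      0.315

V/F (drum 2) = 0.500

Drum 1:
Material balance + equilibrium reduce to Σ zᵢ(Kᵢ−1)/(1+ψ₁(Kᵢ−1)) = 0.
g(0) = ΣzᵢKᵢ − 1 = 0.338 and g(1) = 1 − Σzᵢ/Kᵢ = -0.747, so a root lies in (0, 1).
Newton–Raphson from ψ₁ = 0.49:
  ψ₁ = 0.490: g = -0.0995, g' = -0.832 → ψ₁ = 0.370
  ψ₁ = 0.370: g = -0.0022, g' = -0.806 → ψ₁ = 0.368
Converged at ψ₁ = 0.368.
Drum-1 compositions:
  1: x = 0.232, y = 0.588
  2: x = 0.107, y = 0.197
  3: x = 0.283, y = 0.096
  4: x = 0.378, y = 0.119
Drum-2 feed = drum-1 liquid: z₂ = (0.2323, 0.1068, 0.2826, 0.3783).
Drum 2:
Newton iteration, ψ₂⁰ = 0.41:
  ψ₂ = 0.410: g = 0.0666, g' = -0.791 → ψ₂ = 0.494
  ψ₂ = 0.494: g = 0.0040, g' = -0.703 → ψ₂ = 0.500
Converged at ψ₂ = 0.500.
  1: x = 0.089, y = 0.375
  2: x = 0.053, y = 0.161
  3: x = 0.361, y = 0.204
  4: x = 0.497, y = 0.260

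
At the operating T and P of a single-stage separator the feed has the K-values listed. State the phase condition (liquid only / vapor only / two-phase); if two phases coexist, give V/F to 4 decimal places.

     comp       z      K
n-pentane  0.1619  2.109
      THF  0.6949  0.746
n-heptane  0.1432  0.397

ΣzᵢKᵢ = 0.9167; Σzᵢ/Kᵢ = 1.3690.
Since ΣzᵢKᵢ < 1 the mixture is below its bubble point — single liquid phase.

liquid only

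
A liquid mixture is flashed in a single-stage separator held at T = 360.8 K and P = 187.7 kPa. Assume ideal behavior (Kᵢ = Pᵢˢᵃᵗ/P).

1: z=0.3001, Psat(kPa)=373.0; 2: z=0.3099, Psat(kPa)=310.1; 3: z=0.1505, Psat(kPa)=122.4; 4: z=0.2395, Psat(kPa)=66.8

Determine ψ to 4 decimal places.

Raoult's law: Kᵢ = Pᵢˢᵃᵗ/P = Pᵢˢᵃᵗ/187.7.
  K_1 = 373.0/187.7 = 1.987214, K_2 = 310.1/187.7 = 1.652104, K_3 = 122.4/187.7 = 0.652104, K_4 = 66.8/187.7 = 0.355887
Newton iteration, ψ⁰ = 0.5:
  ψ = 0.5000: g = 0.05982, g' = -0.4489 → ψ = 0.6332
  ψ = 0.6332: g = -0.00236, g' = -0.4901 → ψ = 0.6284
Converged at ψ = 0.6284.

ψ = 0.6284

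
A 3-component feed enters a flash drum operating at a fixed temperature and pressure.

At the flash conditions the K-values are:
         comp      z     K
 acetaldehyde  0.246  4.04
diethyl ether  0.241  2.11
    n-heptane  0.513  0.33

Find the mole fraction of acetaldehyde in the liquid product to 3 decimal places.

x_acetaldehyde = 0.104

Material balance + equilibrium reduce to Σ zᵢ(Kᵢ−1)/(1+ψ(Kᵢ−1)) = 0.
Feasibility: ΣzᵢKᵢ = 1.672, Σzᵢ/Kᵢ = 1.730 — both > 1, two phases present.
Newton iteration, ψ⁰ = 0.5:
  ψ = 0.500: g = -0.0481, g' = -1.002 → ψ = 0.452
Converged at ψ = 0.452.
Compositions from xᵢ = zᵢ/(1+ψ(Kᵢ−1)), yᵢ = Kᵢxᵢ:
  acetaldehyde: x = 0.104, y = 0.419
  diethyl ether: x = 0.160, y = 0.339
  n-heptane: x = 0.736, y = 0.243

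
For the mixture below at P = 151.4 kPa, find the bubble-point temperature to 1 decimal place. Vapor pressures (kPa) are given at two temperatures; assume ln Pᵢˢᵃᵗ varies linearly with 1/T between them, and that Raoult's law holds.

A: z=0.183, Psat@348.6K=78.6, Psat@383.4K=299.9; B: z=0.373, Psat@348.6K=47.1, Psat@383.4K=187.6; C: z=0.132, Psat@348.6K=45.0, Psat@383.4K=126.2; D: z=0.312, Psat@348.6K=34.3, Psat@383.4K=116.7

T = 378.7 K

Bubble-point temperature: ΣzᵢPᵢˢᵃᵗ(T) = P. Interpolate ln Pᵢˢᵃᵗ = aᵢ + bᵢ/T.
  T = 348.6 K: ΣzᵢPᵢˢᵃᵗ = 48.59 kPa
  T = 383.4 K: ΣzᵢPᵢˢᵃᵗ = 177.93 kPa
  T = 366.0 K: ΣzᵢPᵢˢᵃᵗ = 95.75 kPa
  T = 374.7 K: ΣzᵢPᵢˢᵃᵗ = 131.43 kPa
  T = 379.0 K: ΣzᵢPᵢˢᵃᵗ = 152.91 kPa
  T = 376.9 K: ΣzᵢPᵢˢᵃᵗ = 142.07 kPa
Interpolating between 376.9 K and 379.0 K gives T ≈ 378.7 K.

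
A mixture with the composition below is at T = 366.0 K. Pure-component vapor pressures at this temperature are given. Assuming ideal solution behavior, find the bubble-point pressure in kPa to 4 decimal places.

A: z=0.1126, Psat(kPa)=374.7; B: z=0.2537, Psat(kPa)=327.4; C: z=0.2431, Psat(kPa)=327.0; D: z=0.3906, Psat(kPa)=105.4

At the bubble point ψ → 0, so ΣzᵢKᵢ = 1 with Kᵢ = Pᵢˢᵃᵗ/P ⇒ P = ΣzᵢPᵢˢᵃᵗ.
P = 0.1126·374.7 + 0.2537·327.4 + 0.2431·327.0 + 0.3906·105.4 = 245.9155 kPa

Pbub = 245.9155 kPa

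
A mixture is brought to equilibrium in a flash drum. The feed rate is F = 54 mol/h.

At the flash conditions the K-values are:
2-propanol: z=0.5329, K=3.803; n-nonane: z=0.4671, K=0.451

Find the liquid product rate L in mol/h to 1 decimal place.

L = 10.6 mol/h

Rachford–Rice: g(ψ) = Σ zᵢ(Kᵢ−1)/(1+ψ(Kᵢ−1)) = 0.
Feasibility: ΣzᵢKᵢ = 2.2373, Σzᵢ/Kᵢ = 1.1758 — both > 1, two phases present.
Binary case is linear: z₁(K₁−1)(1+ψ(K₂−1)) + z₂(K₂−1)(1+ψ(K₁−1)) = 0
⇒ ψ = [z₁(K₁−1)+z₂(K₂−1)] / [−(K₁−1)(K₂−1)] = 1.23728/1.53885 = 0.8040
Then V = ψ·F = 0.8040·54 = 43.4 mol/h and L = F − V = 10.6 mol/h.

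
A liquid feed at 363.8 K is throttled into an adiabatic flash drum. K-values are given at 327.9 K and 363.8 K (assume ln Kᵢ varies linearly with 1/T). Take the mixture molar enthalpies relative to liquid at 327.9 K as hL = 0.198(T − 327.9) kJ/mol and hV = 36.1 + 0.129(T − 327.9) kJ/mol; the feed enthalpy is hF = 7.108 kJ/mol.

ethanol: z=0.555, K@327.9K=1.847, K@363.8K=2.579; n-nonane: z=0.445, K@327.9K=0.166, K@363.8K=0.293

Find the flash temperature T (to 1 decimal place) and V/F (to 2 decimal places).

Adiabatic flash: solve Rachford–Rice at each trial T, then check hF = ψ·hV(T) + (1−ψ)·hL(T).
  T = 327.9 K: K = (1.847, 0.166), RR gives ψ = 0.140, H_out = 5.057 kJ/mol
  T = 363.8 K: K = (2.579, 0.293), RR gives ψ = 0.503, H_out = 24.027 kJ/mol
  T = 345.9 K: K = (2.203, 0.224), RR gives ψ = 0.345, H_out = 15.595 kJ/mol
  T = 336.9 K: K = (2.022, 0.194), RR gives ψ = 0.253, H_out = 10.747 kJ/mol
  T = 332.4 K: K = (1.934, 0.179), RR gives ψ = 0.200, H_out = 8.039 kJ/mol
  T = 330.1 K: K = (1.889, 0.172), RR gives ψ = 0.170, H_out = 6.554 kJ/mol
  T = 331.2 K: K = (1.910, 0.176), RR gives ψ = 0.185, H_out = 7.273 kJ/mol
Linear interpolation between T = 330.1 (H_out = 6.554) and T = 331.2 (H_out = 7.273) on hF = 7.108 gives T ≈ 330.9 K, at which ψ = 0.18.

T = 330.9 K, V/F = 0.18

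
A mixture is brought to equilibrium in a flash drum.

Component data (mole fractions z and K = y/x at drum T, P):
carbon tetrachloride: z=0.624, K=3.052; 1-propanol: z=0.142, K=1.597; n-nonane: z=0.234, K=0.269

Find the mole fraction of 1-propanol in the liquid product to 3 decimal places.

x_1-propanol = 0.092

Rachford–Rice: g(ψ) = Σ zᵢ(Kᵢ−1)/(1+ψ(Kᵢ−1)) = 0.
g(0) = ΣzᵢKᵢ − 1 = 1.194 and g(1) = 1 − Σzᵢ/Kᵢ = -0.163, so a root lies in (0, 1).
Newton–Raphson from ψ = 0.5:
  ψ = 0.500: g = 0.4277, g' = -0.981 → ψ = 0.936
  ψ = 0.936: g = -0.0491, g' = -1.583 → ψ = 0.905
  ψ = 0.905: g = -0.0024, g' = -1.435 → ψ = 0.903
Converged at ψ = 0.903.
Compositions from xᵢ = zᵢ/(1+ψ(Kᵢ−1)), yᵢ = Kᵢxᵢ:
  carbon tetrachloride: x = 0.219, y = 0.667
  1-propanol: x = 0.092, y = 0.147
  n-nonane: x = 0.689, y = 0.185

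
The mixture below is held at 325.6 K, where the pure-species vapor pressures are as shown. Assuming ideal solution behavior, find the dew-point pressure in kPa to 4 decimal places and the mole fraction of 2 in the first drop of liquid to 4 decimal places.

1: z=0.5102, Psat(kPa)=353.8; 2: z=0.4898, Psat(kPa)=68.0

At the dew point ψ → 1, so Σzᵢ/Kᵢ = 1 with Kᵢ = Pᵢˢᵃᵗ/P ⇒ 1/P = Σzᵢ/Pᵢˢᵃᵗ.
1/P = 0.5102/353.8 + 0.4898/68.0 = 0.0086450 ⇒ P = 115.6738 kPa
xᵢ = zᵢP/Pᵢˢᵃᵗ ⇒ x_2 = 0.4898·115.6738/68.0 = 0.8332

Pdew = 115.6738 kPa, x_2 = 0.8332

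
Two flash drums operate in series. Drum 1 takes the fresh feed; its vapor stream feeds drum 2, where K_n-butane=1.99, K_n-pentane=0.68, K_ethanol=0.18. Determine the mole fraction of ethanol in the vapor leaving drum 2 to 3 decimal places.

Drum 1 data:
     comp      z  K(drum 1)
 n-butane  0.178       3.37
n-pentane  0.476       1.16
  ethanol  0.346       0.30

Drum 1:
Let ψ₁ = V/F and solve Σ zᵢ(Kᵢ−1)/(1+ψ₁(Kᵢ−1)) = 0.
Feasibility: ΣzᵢKᵢ = 1.256, Σzᵢ/Kᵢ = 1.616 — both > 1, two phases present.
Iterate (Newton) starting at ψ₁ = 0.5:
  ψ₁ = 0.500: g = -0.1090, g' = -0.621 → ψ₁ = 0.324
  ψ₁ = 0.324: g = -0.0025, g' = -0.614 → ψ₁ = 0.320
Converged at ψ₁ = 0.320.
Drum-1 compositions:
  n-butane: x = 0.101, y = 0.341
  n-pentane: x = 0.453, y = 0.525
  ethanol: x = 0.446, y = 0.134
Drum-2 feed = drum-1 vapor: z₂ = (0.3410, 0.5252, 0.1338).
Drum 2:
Let ψ₂ = V/F and solve Σ zᵢ(Kᵢ−1)/(1+ψ₂(Kᵢ−1)) = 0.
Check two-phase: ΣzᵢKᵢ = 1.060 > 1 and Σzᵢ/Kᵢ = 1.687 > 1, so g(0) = 0.060 > 0 and g(1) = -0.687 < 0.
Newton iteration, ψ₂⁰ = 0.69:
  ψ₂ = 0.690: g = -0.2679, g' = -0.684 → ψ₂ = 0.298
  ψ₂ = 0.298: g = -0.0705, g' = -0.423 → ψ₂ = 0.132
Converged at ψ₂ = 0.132.
  n-butane: x = 0.302, y = 0.600
  n-pentane: x = 0.548, y = 0.373
  ethanol: x = 0.150, y = 0.027

y_ethanol (drum 2) = 0.027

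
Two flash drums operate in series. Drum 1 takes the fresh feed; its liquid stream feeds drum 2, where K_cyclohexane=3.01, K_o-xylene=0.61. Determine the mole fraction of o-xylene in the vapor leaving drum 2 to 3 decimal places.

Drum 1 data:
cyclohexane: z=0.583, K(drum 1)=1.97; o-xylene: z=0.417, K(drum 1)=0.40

Drum 1:
Rachford–Rice: g(ψ₁) = Σ zᵢ(Kᵢ−1)/(1+ψ₁(Kᵢ−1)) = 0.
Feasibility: ΣzᵢKᵢ = 1.315, Σzᵢ/Kᵢ = 1.338 — both > 1, two phases present.
Binary case is linear: z₁(K₁−1)(1+ψ₁(K₂−1)) + z₂(K₂−1)(1+ψ₁(K₁−1)) = 0
⇒ ψ₁ = [z₁(K₁−1)+z₂(K₂−1)] / [−(K₁−1)(K₂−1)] = 0.3153/0.5820 = 0.542
Drum-1 compositions:
  cyclohexane: x = 0.382, y = 0.753
  o-xylene: x = 0.618, y = 0.247
Drum-2 feed = drum-1 liquid: z₂ = (0.3822, 0.6178).
Drum 2:
Iterate (Newton) starting at ψ₂ = 0.5:
  ψ₂ = 0.500: g = 0.0838, g' = -0.529 → ψ₂ = 0.658
  ψ₂ = 0.658: g = 0.0064, g' = -0.456 → ψ₂ = 0.672
  ψ₂ = 0.672: g = 0.0000, g' = -0.452 → ψ₂ = 0.673
Converged at ψ₂ = 0.673.
  cyclohexane: x = 0.162, y = 0.489
  o-xylene: x = 0.838, y = 0.511

y_o-xylene (drum 2) = 0.511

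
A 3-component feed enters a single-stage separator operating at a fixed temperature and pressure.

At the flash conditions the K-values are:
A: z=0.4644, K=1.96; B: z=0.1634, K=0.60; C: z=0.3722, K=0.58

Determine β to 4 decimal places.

Material balance + equilibrium reduce to Σ zᵢ(Kᵢ−1)/(1+β(Kᵢ−1)) = 0.
Feasibility: ΣzᵢKᵢ = 1.2241, Σzᵢ/Kᵢ = 1.1510 — both > 1, two phases present.
Newton iteration, β⁰ = 0.5:
  β = 0.5000: g = 0.02165, g' = -0.3414 → β = 0.5634
  β = 0.5634: g = 0.00017, g' = -0.3365 → β = 0.5639
Converged at β = 0.5639.

β = 0.5639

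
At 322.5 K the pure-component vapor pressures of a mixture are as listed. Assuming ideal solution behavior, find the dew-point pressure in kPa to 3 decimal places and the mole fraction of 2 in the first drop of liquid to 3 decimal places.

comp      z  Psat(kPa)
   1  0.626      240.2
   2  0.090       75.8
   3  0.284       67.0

At the dew point ψ → 1, so Σzᵢ/Kᵢ = 1 with Kᵢ = Pᵢˢᵃᵗ/P ⇒ 1/P = Σzᵢ/Pᵢˢᵃᵗ.
1/P = 0.626/240.2 + 0.090/75.8 + 0.284/67.0 = 0.008032 ⇒ P = 124.497 kPa
xᵢ = zᵢP/Pᵢˢᵃᵗ ⇒ x_2 = 0.090·124.497/75.8 = 0.148

Pdew = 124.497 kPa, x_2 = 0.148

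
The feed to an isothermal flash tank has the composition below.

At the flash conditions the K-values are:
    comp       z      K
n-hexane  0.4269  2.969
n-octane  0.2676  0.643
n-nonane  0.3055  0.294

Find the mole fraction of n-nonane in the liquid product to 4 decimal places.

Newton iteration, ψ⁰ = 0.55:
  ψ = 0.5500: g = -0.06792, g' = -0.8412 → ψ = 0.4693
  ψ = 0.4693: g = -0.00040, g' = -0.8369 → ψ = 0.4688
Converged at ψ = 0.4688.
Compositions from xᵢ = zᵢ/(1+ψ(Kᵢ−1)), yᵢ = Kᵢxᵢ:
  n-hexane: x = 0.2220, y = 0.6591
  n-octane: x = 0.3214, y = 0.2067
  n-nonane: x = 0.4566, y = 0.1342

x_n-nonane = 0.4566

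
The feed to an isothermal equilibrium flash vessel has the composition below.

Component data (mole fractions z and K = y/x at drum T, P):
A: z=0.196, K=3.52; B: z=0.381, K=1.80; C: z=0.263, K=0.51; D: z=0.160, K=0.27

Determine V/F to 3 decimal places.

Rachford–Rice: g(V/F) = Σ zᵢ(Kᵢ−1)/(1+V/F(Kᵢ−1)) = 0.
Check two-phase: ΣzᵢKᵢ = 1.553 > 1 and Σzᵢ/Kᵢ = 1.376 > 1, so g(0) = 0.553 > 0 and g(1) = -0.376 < 0.
Iterate (Newton) starting at V/F = 0.5:
  V/F = 0.500: g = 0.0816, g' = -0.690 → V/F = 0.618
  V/F = 0.618: g = -0.0007, g' = -0.713 → V/F = 0.617
Converged at V/F = 0.617.

V/F = 0.617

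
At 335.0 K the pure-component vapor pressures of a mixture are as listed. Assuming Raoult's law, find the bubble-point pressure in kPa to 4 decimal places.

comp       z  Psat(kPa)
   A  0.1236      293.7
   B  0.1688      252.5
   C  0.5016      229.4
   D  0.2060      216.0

At the bubble point ψ → 0, so ΣzᵢKᵢ = 1 with Kᵢ = Pᵢˢᵃᵗ/P ⇒ P = ΣzᵢPᵢˢᵃᵗ.
P = 0.1236·293.7 + 0.1688·252.5 + 0.5016·229.4 + 0.2060·216.0 = 238.4864 kPa

Pbub = 238.4864 kPa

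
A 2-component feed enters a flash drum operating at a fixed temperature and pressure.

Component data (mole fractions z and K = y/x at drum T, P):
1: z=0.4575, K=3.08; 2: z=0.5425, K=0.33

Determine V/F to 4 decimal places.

V/F = 0.4220

Iterate (Newton) starting at V/F = 0.5:
  V/F = 0.5000: g = -0.08011, g' = -1.0263 → V/F = 0.4219
  V/F = 0.4219: g = 0.00008, g' = -1.0347 → V/F = 0.4220
Converged at V/F = 0.4220.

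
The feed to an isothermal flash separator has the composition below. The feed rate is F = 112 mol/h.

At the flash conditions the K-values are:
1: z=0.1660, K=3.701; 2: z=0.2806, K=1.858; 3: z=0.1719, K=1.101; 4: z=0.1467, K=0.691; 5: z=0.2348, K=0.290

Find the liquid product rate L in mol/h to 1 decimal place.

L = 44.7 mol/h

Rachford–Rice: g(ψ) = Σ zᵢ(Kᵢ−1)/(1+ψ(Kᵢ−1)) = 0.
Check two-phase: ΣzᵢKᵢ = 1.4944 > 1 and Σzᵢ/Kᵢ = 1.3740 > 1, so g(0) = 0.4944 > 0 and g(1) = -0.3740 < 0.
Iterate (Newton) starting at ψ = 0.38:
  ψ = 0.3800: g = 0.13988, g' = -0.6540 → ψ = 0.5939
  ψ = 0.5939: g = 0.00428, g' = -0.6457 → ψ = 0.6005
Converged at ψ = 0.6005.
Then V = ψ·F = 0.6005·112 = 67.3 mol/h and L = F − V = 44.7 mol/h.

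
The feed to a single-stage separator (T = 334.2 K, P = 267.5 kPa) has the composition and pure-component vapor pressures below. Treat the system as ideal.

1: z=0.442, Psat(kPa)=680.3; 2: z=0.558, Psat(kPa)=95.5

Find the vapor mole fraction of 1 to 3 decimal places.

y_1 = 0.748

Raoult's law: Kᵢ = Pᵢˢᵃᵗ/P = Pᵢˢᵃᵗ/267.5.
  K_1 = 680.3/267.5 = 2.54318, K_2 = 95.5/267.5 = 0.35701
Binary case is linear: z₁(K₁−1)(1+ψ(K₂−1)) + z₂(K₂−1)(1+ψ(K₁−1)) = 0
⇒ ψ = [z₁(K₁−1)+z₂(K₂−1)] / [−(K₁−1)(K₂−1)] = 0.3233/0.9922 = 0.326
Compositions from xᵢ = zᵢ/(1+ψ(Kᵢ−1)), yᵢ = Kᵢxᵢ:
  1: x = 0.294, y = 0.748
  2: x = 0.706, y = 0.252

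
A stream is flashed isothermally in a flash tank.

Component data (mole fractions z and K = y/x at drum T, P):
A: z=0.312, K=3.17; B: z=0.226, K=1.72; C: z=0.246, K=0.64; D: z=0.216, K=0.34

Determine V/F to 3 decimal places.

V/F = 0.690

Rachford–Rice: g(V/F) = Σ zᵢ(Kᵢ−1)/(1+V/F(Kᵢ−1)) = 0.
Feasibility: ΣzᵢKᵢ = 1.609, Σzᵢ/Kᵢ = 1.249 — both > 1, two phases present.
Iterate (Newton) starting at V/F = 0.5:
  V/F = 0.500: g = 0.1236, g' = -0.658 → V/F = 0.688
  V/F = 0.688: g = 0.0017, g' = -0.661 → V/F = 0.690
Converged at V/F = 0.690.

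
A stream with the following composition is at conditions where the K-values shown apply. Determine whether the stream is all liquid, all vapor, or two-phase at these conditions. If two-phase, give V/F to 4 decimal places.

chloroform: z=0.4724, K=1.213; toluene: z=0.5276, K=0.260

ΣzᵢKᵢ = 0.7102; Σzᵢ/Kᵢ = 2.4187.
Since ΣzᵢKᵢ < 1 the mixture is below its bubble point — single liquid phase.

all liquid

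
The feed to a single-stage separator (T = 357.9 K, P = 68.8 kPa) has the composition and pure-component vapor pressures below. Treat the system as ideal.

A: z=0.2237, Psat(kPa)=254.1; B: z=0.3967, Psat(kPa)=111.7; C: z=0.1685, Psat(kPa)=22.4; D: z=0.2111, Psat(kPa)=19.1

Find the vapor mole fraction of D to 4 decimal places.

y_D = 0.0963

Raoult's law: Kᵢ = Pᵢˢᵃᵗ/P = Pᵢˢᵃᵗ/68.8.
  K_A = 254.1/68.8 = 3.693314, K_B = 111.7/68.8 = 1.623547, K_C = 22.4/68.8 = 0.325581, K_D = 19.1/68.8 = 0.277616
Iterate (Newton) starting at ψ = 0.48:
  ψ = 0.4800: g = 0.05168, g' = -0.8258 → ψ = 0.5426
  ψ = 0.5426: g = -0.00041, g' = -0.8425 → ψ = 0.5421
Converged at ψ = 0.5421.
Compositions from xᵢ = zᵢ/(1+ψ(Kᵢ−1)), yᵢ = Kᵢxᵢ:
  A: x = 0.0909, y = 0.3358
  B: x = 0.2965, y = 0.4814
  C: x = 0.2656, y = 0.0865
  D: x = 0.3470, y = 0.0963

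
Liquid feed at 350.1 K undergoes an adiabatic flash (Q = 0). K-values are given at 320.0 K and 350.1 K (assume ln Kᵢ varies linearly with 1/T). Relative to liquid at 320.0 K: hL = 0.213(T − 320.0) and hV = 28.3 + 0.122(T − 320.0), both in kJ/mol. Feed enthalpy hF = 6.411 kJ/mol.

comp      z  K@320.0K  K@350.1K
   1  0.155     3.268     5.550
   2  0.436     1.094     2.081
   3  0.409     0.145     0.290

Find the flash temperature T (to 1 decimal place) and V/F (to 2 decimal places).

T = 326.8 K, V/F = 0.18

Adiabatic flash: solve Rachford–Rice at each trial T, then check hF = ψ·hV(T) + (1−ψ)·hL(T).
  T = 320.0 K: K = (3.268, 1.094, 0.145), RR gives ψ = 0.041, H_out = 1.162 kJ/mol
  T = 350.1 K: K = (5.550, 2.081, 0.290), RR gives ψ = 0.570, H_out = 20.983 kJ/mol
  T = 335.1 K: K = (4.314, 1.532, 0.209), RR gives ψ = 0.335, H_out = 12.233 kJ/mol
  T = 327.6 K: K = (3.770, 1.301, 0.175), RR gives ψ = 0.196, H_out = 7.021 kJ/mol
  T = 323.8 K: K = (3.513, 1.194, 0.159), RR gives ψ = 0.120, H_out = 4.155 kJ/mol
  T = 325.7 K: K = (3.640, 1.247, 0.167), RR gives ψ = 0.158, H_out = 5.605 kJ/mol
Linear interpolation between T = 325.7 (H_out = 5.605) and T = 327.6 (H_out = 7.021) on hF = 6.411 gives T ≈ 326.8 K, at which ψ = 0.18.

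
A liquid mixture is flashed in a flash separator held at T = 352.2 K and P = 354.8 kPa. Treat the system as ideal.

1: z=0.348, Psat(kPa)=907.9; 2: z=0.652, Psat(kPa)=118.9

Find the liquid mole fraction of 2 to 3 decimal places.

Raoult's law: Kᵢ = Pᵢˢᵃᵗ/P = Pᵢˢᵃᵗ/354.8.
  K_1 = 907.9/354.8 = 2.55891, K_2 = 118.9/354.8 = 0.33512
Rachford–Rice: g(V/F) = Σ zᵢ(Kᵢ−1)/(1+V/F(Kᵢ−1)) = 0.
g(0) = ΣzᵢKᵢ − 1 = 0.109 and g(1) = 1 − Σzᵢ/Kᵢ = -1.082, so a root lies in (0, 1).
Binary case is linear: z₁(K₁−1)(1+V/F(K₂−1)) + z₂(K₂−1)(1+V/F(K₁−1)) = 0
⇒ V/F = [z₁(K₁−1)+z₂(K₂−1)] / [−(K₁−1)(K₂−1)] = 0.1090/1.0365 = 0.105
Compositions from xᵢ = zᵢ/(1+V/F(Kᵢ−1)), yᵢ = Kᵢxᵢ:
  1: x = 0.299, y = 0.765
  2: x = 0.701, y = 0.235

x_2 = 0.701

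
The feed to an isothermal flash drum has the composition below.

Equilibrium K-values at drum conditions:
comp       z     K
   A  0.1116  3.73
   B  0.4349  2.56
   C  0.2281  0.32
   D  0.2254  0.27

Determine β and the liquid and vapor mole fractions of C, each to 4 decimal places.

Rachford–Rice: g(β) = Σ zᵢ(Kᵢ−1)/(1+β(Kᵢ−1)) = 0.
Feasibility: ΣzᵢKᵢ = 1.6635, Σzᵢ/Kᵢ = 1.7474 — both > 1, two phases present.
Newton iteration, β⁰ = 0.5:
  β = 0.5000: g = 0.01584, g' = -1.0228 → β = 0.5155
Converged at β = 0.5155.
Compositions from xᵢ = zᵢ/(1+β(Kᵢ−1)), yᵢ = Kᵢxᵢ:
  A: x = 0.0464, y = 0.1729
  B: x = 0.2411, y = 0.6171
  C: x = 0.3512, y = 0.1124
  D: x = 0.3614, y = 0.0976

β = 0.5155, x_C = 0.3512, y_C = 0.1124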